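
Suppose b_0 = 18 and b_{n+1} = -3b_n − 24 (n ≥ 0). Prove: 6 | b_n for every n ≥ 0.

Base case: b_0 = 18 = 6·3, so 6 | b_0.
Assume 6 | b_m, so b_m = 6t for some integer t.
Then b_{m+1} = -3b_m − 24 = -3·(6t) − 24 = 6(-3t − 4), so 6 | b_{m+1}.
By induction, 6 | b_n for all n ≥ 0.

6 | b_n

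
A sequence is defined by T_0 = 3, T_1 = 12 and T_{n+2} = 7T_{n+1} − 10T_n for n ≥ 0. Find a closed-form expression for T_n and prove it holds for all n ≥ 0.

Claim: T_n = 2^n + 2·5^n.

Base cases: T_0 = 3 and 2^0 + 2·5^0 = 3; T_1 = 12 and 2^1 + 2·5^1 = 12.
Assume T_i = 2^i + 2·5^i for all 0 ≤ i ≤ j, where j ≥ 1.
Then T_{j+1} = 7T_j − 10T_{j−1} = 7·(2^j + 2·5^j) − 10·(2^{j−1} + 2·5^{j−1}) = (7·2 − 10)2^{j−1} + 2·(7·5 − 10)5^{j−1} = 4·2^{j−1} + 50·5^{j−1} = 2^{j+1} + 2·5^{j+1}.
Hence T_n = 2^n + 2·5^n for every n ≥ 0, by strong induction.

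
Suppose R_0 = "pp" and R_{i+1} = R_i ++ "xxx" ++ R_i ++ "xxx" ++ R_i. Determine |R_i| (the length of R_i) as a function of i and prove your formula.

Claim: |R_i| = 5·3^i − 3.

Base case: |R_0| = 2, and 5·3^0 − 3 = 2.
Assume |R_r| = 5·3^r − 3.
Then |R_{r+1}| = 3|R_r| + 6 = 3(5·3^r − 3) + 6 = 5·3^{r+1} − 9 + 6 = 5·3^{r+1} − 3.
Hence |R_i| = 5·3^i − 3 for every i ≥ 0, by induction.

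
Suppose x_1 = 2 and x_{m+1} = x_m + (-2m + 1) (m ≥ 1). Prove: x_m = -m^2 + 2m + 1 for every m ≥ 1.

Base case: x_1 = 2, and -1^2 + 2·1 + 1 = 2.
Assume x_k = -k^2 + 2k + 1.
Then x_{k+1} = x_k + (-2k + 1) = (-k^2 + 2k + 1) + (-2k + 1) = -k^2 + 2,
and -(k+1)^2 + 2·(k+1) + 1 = -k^2 + 2.
This completes the inductive step, so x_m = -m^2 + 2m + 1 for all m ≥ 1.

x_m = -m^2 + 2m + 1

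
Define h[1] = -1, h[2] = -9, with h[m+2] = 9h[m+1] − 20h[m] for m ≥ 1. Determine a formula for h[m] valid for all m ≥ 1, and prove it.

Claim: h[m] = -5^m + 4^m.

Base cases: h[1] = -1 and -5^1 + 4^1 = -1; h[2] = -9 and -5^2 + 4^2 = -9.
Assume h[j] = -5^j + 4^j for all 1 ≤ j ≤ k, where k ≥ 2.
Then h[k+1] = 9h[k] − 20h[k−1] = 9·(-5^k + 4^k) − 20·(-5^{k−1} + 4^{k−1}) = -(9·5 − 20)5^{k−1} + (9·4 − 20)4^{k−1} = -25·5^{k−1} + 16·4^{k−1} = -5^{k+1} + 4^{k+1}.
By strong induction, h[m] = -5^m + 4^m for all m ≥ 1.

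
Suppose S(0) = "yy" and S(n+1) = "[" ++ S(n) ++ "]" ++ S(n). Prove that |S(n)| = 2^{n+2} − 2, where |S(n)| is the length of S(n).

Base case: |S(0)| = 2, and 2^{0+2} − 2 = 2.
Assume |S(r)| = 2^{r+2} − 2.
Then |S(r+1)| = 1 + |S(r)| + 1 + |S(r)| = 2|S(r)| + 2 = 2(2^{r+2} − 2) + 2 = 2^{r+3} − 4 + 2 = 2^{r+3} − 2.
Hence |S(n)| = 2^{n+2} − 2 for every n ≥ 0, by induction.

|S(n)| = 2^{n+2} − 2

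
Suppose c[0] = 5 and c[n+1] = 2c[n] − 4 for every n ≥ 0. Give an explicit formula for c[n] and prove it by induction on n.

Claim: c[n] = 2^n + 4.

Base case: c[0] = 5, and 2^0 + 4 = 1 + 4 = 5.
Assume c[j] = 2^j + 4 for some j ≥ 0.
Then c[j+1] = 2c[j] − 4 = 2·(2^j + 4) − 4 = 2^{j+1} + 8 − 4 = 2^{j+1} + 4.
Hence c[n] = 2^n + 4 for every n ≥ 0, by induction.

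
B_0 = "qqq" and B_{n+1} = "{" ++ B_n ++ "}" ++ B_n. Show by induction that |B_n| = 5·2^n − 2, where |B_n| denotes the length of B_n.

Base case: |B_0| = 3, and 5·2^0 − 2 = 3.
Assume |B_r| = 5·2^r − 2.
Then |B_{r+1}| = 1 + |B_r| + 1 + |B_r| = 2|B_r| + 2 = 2(5·2^r − 2) + 2 = 5·2^{r+1} − 4 + 2 = 5·2^{r+1} − 2.
This completes the inductive step, so |B_n| = 5·2^n − 2 for all n ≥ 0.

|B_n| = 5·2^n − 2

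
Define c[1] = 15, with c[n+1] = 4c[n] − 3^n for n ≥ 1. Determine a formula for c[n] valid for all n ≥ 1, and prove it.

Claim: c[n] = 3·4^n + 3^n.

Base case: c[1] = 15, and 3·4^1 + 3^1 = 12 + 3 = 15.
Assume c[k] = 3·4^k + 3^k for some k ≥ 1.
Then c[k+1] = 4c[k] − 3^k = 4·(3·4^k + 3^k) − 3^k = 3·4^{k+1} + 4·3^k − 3^k = 3·4^{k+1} + 3·3^k = 3·4^{k+1} + 3^{k+1}.
This completes the inductive step, so c[n] = 3·4^n + 3^n for all n ≥ 1.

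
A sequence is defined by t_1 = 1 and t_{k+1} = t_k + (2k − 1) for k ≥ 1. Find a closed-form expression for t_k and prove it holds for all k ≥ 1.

Claim: t_k = k^2 − 2k + 2.

Base case: t_1 = 1, and 1^2 − 2·1 + 2 = 1.
Assume t_m = m^2 − 2m + 2.
Then t_{m+1} = t_m + (2m − 1) = (m^2 − 2m + 2) + (2m − 1) = m^2 + 1,
and (m+1)^2 − 2·(m+1) + 2 = m^2 + 1.
By induction, t_k = k^2 − 2k + 2 for all k ≥ 1.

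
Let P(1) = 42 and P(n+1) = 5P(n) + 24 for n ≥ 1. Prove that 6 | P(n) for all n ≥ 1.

Base case: P(1) = 42 = 6·7, so 6 | P(1).
Assume 6 | P(k), so P(k) = 6t for some integer t.
Then P(k+1) = 5P(k) + 24 = 5·(6t) + 24 = 6(5t + 4), so 6 | P(k+1).
This completes the inductive step, so 6 | P(n) for all n ≥ 1.

6 | P(n)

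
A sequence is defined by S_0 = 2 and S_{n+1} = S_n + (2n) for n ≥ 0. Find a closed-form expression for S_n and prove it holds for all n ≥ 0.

Claim: S_n = n^2 − n + 2.

Base case: S_0 = 2, and 0^2 − 0 + 2 = 2.
Assume S_m = m^2 − m + 2.
Then S_{m+1} = S_m + (2m) = (m^2 − m + 2) + (2m) = m^2 + m + 2,
and (m+1)^2 − (m+1) + 2 = m^2 + m + 2.
By induction, S_n = n^2 − n + 2 for all n ≥ 0.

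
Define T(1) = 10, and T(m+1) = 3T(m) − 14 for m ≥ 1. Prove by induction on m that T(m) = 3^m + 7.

Base case: T(1) = 10, and 3^1 + 7 = 3 + 7 = 10.
Assume T(r) = 3^r + 7 for some r ≥ 1.
Then T(r+1) = 3T(r) − 14 = 3·(3^r + 7) − 14 = 3^{r+1} + 21 − 14 = 3^{r+1} + 7.
This completes the inductive step, so T(m) = 3^m + 7 for all m ≥ 1.

T(m) = 3^m + 7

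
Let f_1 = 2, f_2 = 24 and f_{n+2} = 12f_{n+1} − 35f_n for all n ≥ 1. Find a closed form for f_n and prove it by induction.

Claim: f_n = -5^n + 7^n.

Base cases: f_1 = 2 and -5^1 + 7^1 = 2; f_2 = 24 and -5^2 + 7^2 = 24.
Assume f_j = -5^j + 7^j for all 1 ≤ j ≤ r, where r ≥ 2.
Then f_{r+1} = 12f_r − 35f_{r−1} = 12·(-5^r + 7^r) − 35·(-5^{r−1} + 7^{r−1}) = -(12·5 − 35)5^{r−1} + (12·7 − 35)7^{r−1} = -25·5^{r−1} + 49·7^{r−1} = -5^{r+1} + 7^{r+1}.
This completes the inductive step, so f_n = -5^n + 7^n for all n ≥ 1.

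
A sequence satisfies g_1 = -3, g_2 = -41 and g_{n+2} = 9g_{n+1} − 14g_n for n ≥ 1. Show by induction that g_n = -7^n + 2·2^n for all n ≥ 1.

Base cases: g_1 = -3 and -7^1 + 2·2^1 = -3; g_2 = -41 and -7^2 + 2·2^2 = -41.
Assume g_j = -7^j + 2·2^j for all 1 ≤ j ≤ m, where m ≥ 2.
Then g_{m+1} = 9g_m − 14g_{m−1} = 9·(-7^m + 2·2^m) − 14·(-7^{m−1} + 2·2^{m−1}) = -(9·7 − 14)7^{m−1} + 2·(9·2 − 14)2^{m−1} = -49·7^{m−1} + 8·2^{m−1} = -7^{m+1} + 2·2^{m+1}.
By strong induction, g_n = -7^n + 2·2^n for all n ≥ 1.

g_n = -7^n + 2·2^n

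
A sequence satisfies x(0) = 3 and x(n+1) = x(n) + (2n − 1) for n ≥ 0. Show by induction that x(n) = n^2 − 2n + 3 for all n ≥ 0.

Base case: x(0) = 3, and 0^2 − 2·0 + 3 = 3.
Assume x(j) = j^2 − 2j + 3.
Then x(j+1) = x(j) + (2j − 1) = (j^2 − 2j + 3) + (2j − 1) = j^2 + 2,
and (j+1)^2 − 2·(j+1) + 3 = j^2 + 2.
Hence x(n) = n^2 − 2n + 3 for every n ≥ 0, by induction.

x(n) = n^2 − 2n + 3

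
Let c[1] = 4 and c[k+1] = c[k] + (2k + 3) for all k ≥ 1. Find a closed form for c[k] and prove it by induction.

Claim: c[k] = k^2 + 2k + 1.

Base case: c[1] = 4, and 1^2 + 2·1 + 1 = 4.
Assume c[m] = m^2 + 2m + 1.
Then c[m+1] = c[m] + (2m + 3) = (m^2 + 2m + 1) + (2m + 3) = m^2 + 4m + 4,
and (m+1)^2 + 2·(m+1) + 1 = m^2 + 4m + 4.
By induction, c[k] = k^2 + 2k + 1 for all k ≥ 1.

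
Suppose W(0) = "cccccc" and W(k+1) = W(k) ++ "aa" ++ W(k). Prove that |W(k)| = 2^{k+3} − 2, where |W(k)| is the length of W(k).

Base case: |W(0)| = 6, and 2^{0+3} − 2 = 6.
Assume |W(r)| = 2^{r+3} − 2.
Then |W(r+1)| = |W(r)| + 2 + |W(r)| = 2|W(r)| + 2 = 2(2^{r+3} − 2) + 2 = 2^{r+1+3} − 4 + 2 = 2^{r+1+3} − 2.
This completes the inductive step, so |W(k)| = 2^{k+3} − 2 for all k ≥ 0.

|W(k)| = 2^{k+3} − 2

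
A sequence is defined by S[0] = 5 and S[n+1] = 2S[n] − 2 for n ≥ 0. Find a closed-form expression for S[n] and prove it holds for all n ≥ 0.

Claim: S[n] = 3·2^n + 2.

Base case: S[0] = 5, and 3·2^0 + 2 = 3 + 2 = 5.
Assume S[m] = 3·2^m + 2 for some m ≥ 0.
Then S[m+1] = 2S[m] − 2 = 2·(3·2^m + 2) − 2 = 6·2^m + 4 − 2 = 3·2^{m+1} + 2.
This completes the inductive step, so S[n] = 3·2^n + 2 for all n ≥ 0.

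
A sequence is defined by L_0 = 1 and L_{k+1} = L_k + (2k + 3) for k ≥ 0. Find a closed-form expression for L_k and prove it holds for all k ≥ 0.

Claim: L_k = k^2 + 2k + 1.

Base case: L_0 = 1, and 0^2 + 2·0 + 1 = 1.
Assume L_r = r^2 + 2r + 1.
Then L_{r+1} = L_r + (2r + 3) = (r^2 + 2r + 1) + (2r + 3) = r^2 + 4r + 4,
and (r+1)^2 + 2·(r+1) + 1 = r^2 + 4r + 4.
By induction, L_k = k^2 + 2k + 1 for all k ≥ 0.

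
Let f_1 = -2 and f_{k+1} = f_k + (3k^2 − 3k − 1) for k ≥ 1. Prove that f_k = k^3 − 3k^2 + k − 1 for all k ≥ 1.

Base case: f_1 = -2, and 1^3 − 3·1^2 + 1 − 1 = -2.
Assume f_m = m^3 − 3m^2 + m − 1.
Then f_{m+1} = f_m + (3m^2 − 3m − 1) = (m^3 − 3m^2 + m − 1) + (3m^2 − 3m − 1) = m^3 − 2m − 2,
and (m+1)^3 − 3·(m+1)^2 + (m+1) − 1 = m^3 − 2m − 2.
By induction, f_k = k^3 − 3k^2 + k − 1 for all k ≥ 1.

f_k = k^3 − 3k^2 + k − 1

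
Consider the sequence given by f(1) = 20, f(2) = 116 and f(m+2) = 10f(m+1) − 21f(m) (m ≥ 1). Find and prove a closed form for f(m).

Claim: f(m) = 2·3^m + 2·7^m.

Base cases: f(1) = 20 and 2·3^1 + 2·7^1 = 20; f(2) = 116 and 2·3^2 + 2·7^2 = 116.
Assume f(j) = 2·3^j + 2·7^j for all 1 ≤ j ≤ r, where r ≥ 2.
Then f(r+1) = 10f(r) − 21f(r−1) = 10·(2·3^r + 2·7^r) − 21·(2·3^{r−1} + 2·7^{r−1}) = 2·(10·3 − 21)3^{r−1} + 2·(10·7 − 21)7^{r−1} = 18·3^{r−1} + 98·7^{r−1} = 2·3^{r+1} + 2·7^{r+1}.
Hence f(m) = 2·3^m + 2·7^m for every m ≥ 1, by strong induction.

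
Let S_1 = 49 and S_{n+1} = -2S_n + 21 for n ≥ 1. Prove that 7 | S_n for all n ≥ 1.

Base case: S_1 = 49 = 7·7, so 7 | S_1.
Assume 7 | S_m, so S_m = 7t for some integer t.
Then S_{m+1} = -2S_m + 21 = -2·(7t) + 21 = 7(-2t + 3), so 7 | S_{m+1}.
Hence 7 | S_n for every n ≥ 1, by induction.

7 | S_n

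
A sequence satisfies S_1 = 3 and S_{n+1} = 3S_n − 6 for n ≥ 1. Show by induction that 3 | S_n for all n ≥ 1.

Base case: S_1 = 3 = 3·1, so 3 | S_1.
Assume 3 | S_m, so S_m = 3t for some integer t.
Then S_{m+1} = 3S_m − 6 = 3·(3t) − 6 = 3(3t − 2), so 3 | S_{m+1}.
So the property holds for m+1, and by induction 3 | S_n for all n ≥ 1.

3 | S_n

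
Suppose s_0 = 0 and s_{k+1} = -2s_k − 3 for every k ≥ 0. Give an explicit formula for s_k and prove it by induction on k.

Claim: s_k = (-2)^k − 1.

Base case: s_0 = 0, and (-2)^0 − 1 = 1 − 1 = 0.
Assume s_j = (-2)^j − 1 for some j ≥ 0.
Then s_{j+1} = -2s_j − 3 = -2·((-2)^j − 1) − 3 = -2·(-2)^j + 2 − 3 = (-2)^{j+1} − 1.
Hence s_k = (-2)^k − 1 for every k ≥ 0, by induction.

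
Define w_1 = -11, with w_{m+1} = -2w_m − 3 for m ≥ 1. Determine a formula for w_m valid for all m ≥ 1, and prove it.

Claim: w_m = 5·(-2)^m − 1.

Base case: w_1 = -11, and 5·(-2)^1 − 1 = -10 − 1 = -11.
Assume w_k = 5·(-2)^k − 1 for some k ≥ 1.
Then w_{k+1} = -2w_k − 3 = -2·(5·(-2)^k − 1) − 3 = -10·(-2)^k + 2 − 3 = 5·(-2)^{k+1} − 1.
Hence w_m = 5·(-2)^m − 1 for every m ≥ 1, by induction.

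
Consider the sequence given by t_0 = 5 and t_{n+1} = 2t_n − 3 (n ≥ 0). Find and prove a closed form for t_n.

Claim: t_n = 2^{n+1} + 3.

Base case: t_0 = 5, and 2^{0+1} + 3 = 2 + 3 = 5.
Assume t_k = 2^{k+1} + 3 for some k ≥ 0.
Then t_{k+1} = 2t_k − 3 = 2·(2^{k+1} + 3) − 3 = 2^{k+2} + 6 − 3 = 2^{k+2} + 3.
So the formula holds for k+1, and by induction t_n = 2^{n+1} + 3 for all n ≥ 0.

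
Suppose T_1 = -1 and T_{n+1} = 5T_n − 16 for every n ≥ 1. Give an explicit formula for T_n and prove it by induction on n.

Claim: T_n = -5^n + 4.

Base case: T_1 = -1, and -5^1 + 4 = -5 + 4 = -1.
Assume T_j = -5^j + 4 for some j ≥ 1.
Then T_{j+1} = 5T_j − 16 = 5·(-5^j + 4) − 16 = -5^{j+1} + 20 − 16 = -5^{j+1} + 4.
This completes the inductive step, so T_n = -5^n + 4 for all n ≥ 1.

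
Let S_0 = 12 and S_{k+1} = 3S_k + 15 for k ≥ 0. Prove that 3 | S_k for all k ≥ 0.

Base case: S_0 = 12 = 3·4, so 3 | S_0.
Assume 3 | S_m, so S_m = 3t for some integer t.
Then S_{m+1} = 3S_m + 15 = 3·(3t) + 15 = 3(3t + 5), so 3 | S_{m+1}.
This completes the inductive step, so 3 | S_k for all k ≥ 0.

3 | S_k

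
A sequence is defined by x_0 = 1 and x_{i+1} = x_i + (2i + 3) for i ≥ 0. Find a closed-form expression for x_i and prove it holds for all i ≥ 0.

Claim: x_i = i^2 + 2i + 1.

Base case: x_0 = 1, and 0^2 + 2·0 + 1 = 1.
Assume x_j = j^2 + 2j + 1.
Then x_{j+1} = x_j + (2j + 3) = (j^2 + 2j + 1) + (2j + 3) = j^2 + 4j + 4,
and (j+1)^2 + 2·(j+1) + 1 = j^2 + 4j + 4.
This completes the inductive step, so x_i = i^2 + 2i + 1 for all i ≥ 0.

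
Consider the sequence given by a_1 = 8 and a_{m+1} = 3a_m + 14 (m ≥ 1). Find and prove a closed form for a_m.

Claim: a_m = 5·3^m − 7.

Base case: a_1 = 8, and 5·3^1 − 7 = 15 − 7 = 8.
Assume a_r = 5·3^r − 7 for some r ≥ 1.
Then a_{r+1} = 3a_r + 14 = 3·(5·3^r − 7) + 14 = 15·3^r − 21 + 14 = 5·3^{r+1} − 7.
By induction, a_m = 5·3^m − 7 for all m ≥ 1.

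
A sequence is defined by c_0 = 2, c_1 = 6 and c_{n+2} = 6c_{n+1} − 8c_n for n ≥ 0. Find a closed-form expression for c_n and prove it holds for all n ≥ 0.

Claim: c_n = 2^n + 4^n.

Base cases: c_0 = 2 and 2^0 + 4^0 = 2; c_1 = 6 and 2^1 + 4^1 = 6.
Assume c_j = 2^j + 4^j for all 0 ≤ j ≤ k, where k ≥ 1.
Then c_{k+1} = 6c_k − 8c_{k−1} = 6·(2^k + 4^k) − 8·(2^{k−1} + 4^{k−1}) = (6·2 − 8)2^{k−1} + (6·4 − 8)4^{k−1} = 4·2^{k−1} + 16·4^{k−1} = 2^{k+1} + 4^{k+1}.
This completes the inductive step, so c_n = 2^n + 4^n for all n ≥ 0.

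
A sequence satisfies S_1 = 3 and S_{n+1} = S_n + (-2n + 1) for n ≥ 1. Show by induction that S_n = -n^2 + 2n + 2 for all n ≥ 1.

Base case: S_1 = 3, and -1^2 + 2·1 + 2 = 3.
Assume S_r = -r^2 + 2r + 2.
Then S_{r+1} = S_r + (-2r + 1) = (-r^2 + 2r + 2) + (-2r + 1) = -r^2 + 3,
and -(r+1)^2 + 2·(r+1) + 2 = -r^2 + 3.
This completes the inductive step, so S_n = -n^2 + 2n + 2 for all n ≥ 1.

S_n = -n^2 + 2n + 2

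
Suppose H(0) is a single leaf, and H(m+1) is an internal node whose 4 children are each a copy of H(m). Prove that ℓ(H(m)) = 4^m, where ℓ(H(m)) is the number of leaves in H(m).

Base case: ℓ(H(0)) = 1, and 4^0 = 1.
Assume ℓ(H(r)) = 4^r.
Then ℓ(H(r+1)) = 4·ℓ(H(r)) = 4·4^r = 4^{r+1}.
So the formula holds for r+1, and by induction ℓ(H(m)) = 4^m for all m ≥ 0.

ℓ(H(m)) = 4^m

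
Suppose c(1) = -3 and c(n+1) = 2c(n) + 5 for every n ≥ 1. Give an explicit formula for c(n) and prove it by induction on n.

Claim: c(n) = 2^n − 5.

Base case: c(1) = -3, and 2^1 − 5 = 2 − 5 = -3.
Assume c(j) = 2^j − 5 for some j ≥ 1.
Then c(j+1) = 2c(j) + 5 = 2·(2^j − 5) + 5 = 2^{j+1} − 10 + 5 = 2^{j+1} − 5.
Hence c(n) = 2^n − 5 for every n ≥ 1, by induction.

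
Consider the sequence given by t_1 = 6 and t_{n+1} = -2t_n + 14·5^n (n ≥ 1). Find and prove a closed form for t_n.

Claim: t_n = 2·(-2)^n + 2·5^n.

Base case: t_1 = 6, and 2·(-2)^1 + 2·5^1 = -4 + 10 = 6.
Assume t_m = 2·(-2)^m + 2·5^m for some m ≥ 1.
Then t_{m+1} = -2t_m + 14·5^m = -2·(2·(-2)^m + 2·5^m) + 14·5^m = 2·(-2)^{m+1} − 4·5^m + 14·5^m = 2·(-2)^{m+1} + 10·5^m = 2·(-2)^{m+1} + 2·5^{m+1}.
This completes the inductive step, so t_n = 2·(-2)^n + 2·5^n for all n ≥ 1.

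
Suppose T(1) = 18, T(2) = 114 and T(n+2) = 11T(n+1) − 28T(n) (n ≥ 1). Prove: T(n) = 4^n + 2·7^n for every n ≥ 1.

Base cases: T(1) = 18 and 4^1 + 2·7^1 = 18; T(2) = 114 and 4^2 + 2·7^2 = 114.
Assume T(j) = 4^j + 2·7^j for all 1 ≤ j ≤ m, where m ≥ 2.
Then T(m+1) = 11T(m) − 28T(m−1) = 11·(4^m + 2·7^m) − 28·(4^{m−1} + 2·7^{m−1}) = (11·4 − 28)4^{m−1} + 2·(11·7 − 28)7^{m−1} = 16·4^{m−1} + 98·7^{m−1} = 4^{m+1} + 2·7^{m+1}.
This completes the inductive step, so T(n) = 4^n + 2·7^n for all n ≥ 1.

T(n) = 4^n + 2·7^n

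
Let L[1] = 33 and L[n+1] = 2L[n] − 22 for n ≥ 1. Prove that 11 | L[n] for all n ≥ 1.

Base case: L[1] = 33 = 11·3, so 11 | L[1].
Assume 11 | L[k], so L[k] = 11t for some integer t.
Then L[k+1] = 2L[k] − 22 = 2·(11t) − 22 = 11(2t − 2), so 11 | L[k+1].
By induction, 11 | L[n] for all n ≥ 1.

11 | L[n]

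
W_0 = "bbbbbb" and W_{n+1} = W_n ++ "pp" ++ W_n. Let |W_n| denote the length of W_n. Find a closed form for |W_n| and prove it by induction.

Claim: |W_n| = 2^{n+3} − 2.

Base case: |W_0| = 6, and 2^{0+3} − 2 = 6.
Assume |W_k| = 2^{k+3} − 2.
Then |W_{k+1}| = |W_k| + 2 + |W_k| = 2|W_k| + 2 = 2(2^{k+3} − 2) + 2 = 2^{k+1+3} − 4 + 2 = 2^{k+1+3} − 2.
By induction, |W_n| = 2^{n+3} − 2 for all n ≥ 0.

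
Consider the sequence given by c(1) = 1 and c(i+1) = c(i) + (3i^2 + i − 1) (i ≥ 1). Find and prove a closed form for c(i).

Claim: c(i) = i^3 − i^2 − i + 2.

Base case: c(1) = 1, and 1^3 − 1^2 − 1 + 2 = 1.
Assume c(m) = m^3 − m^2 − m + 2.
Then c(m+1) = c(m) + (3m^2 + m − 1) = (m^3 − m^2 − m + 2) + (3m^2 + m − 1) = m^3 + 2m^2 + 1,
and (m+1)^3 − (m+1)^2 − (m+1) + 2 = m^3 + 2m^2 + 1.
Hence c(i) = i^3 − i^2 − i + 2 for every i ≥ 1, by induction.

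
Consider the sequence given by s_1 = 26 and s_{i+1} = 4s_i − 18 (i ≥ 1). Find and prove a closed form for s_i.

Claim: s_i = 5·4^i + 6.

Base case: s_1 = 26, and 5·4^1 + 6 = 20 + 6 = 26.
Assume s_j = 5·4^j + 6 for some j ≥ 1.
Then s_{j+1} = 4s_j − 18 = 4·(5·4^j + 6) − 18 = 20·4^j + 24 − 18 = 5·4^{j+1} + 6.
This completes the inductive step, so s_i = 5·4^i + 6 for all i ≥ 1.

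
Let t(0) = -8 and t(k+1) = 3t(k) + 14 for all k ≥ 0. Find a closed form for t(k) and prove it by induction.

Claim: t(k) = -3^k − 7.

Base case: t(0) = -8, and -3^0 − 7 = -1 − 7 = -8.
Assume t(j) = -3^j − 7 for some j ≥ 0.
Then t(j+1) = 3t(j) + 14 = 3·(-3^j − 7) + 14 = -3^{j+1} − 21 + 14 = -3^{j+1} − 7.
Hence t(k) = -3^k − 7 for every k ≥ 0, by induction.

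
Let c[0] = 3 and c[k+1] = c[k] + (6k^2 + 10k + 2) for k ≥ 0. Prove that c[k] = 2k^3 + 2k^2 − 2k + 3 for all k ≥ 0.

Base case: c[0] = 3, and 2·0^3 + 2·0^2 − 2·0 + 3 = 3.
Assume c[m] = 2m^3 + 2m^2 − 2m + 3.
Then c[m+1] = c[m] + (6m^2 + 10m + 2) = (2m^3 + 2m^2 − 2m + 3) + (6m^2 + 10m + 2) = 2m^3 + 8m^2 + 8m + 5,
and 2·(m+1)^3 + 2·(m+1)^2 − 2·(m+1) + 3 = 2m^3 + 8m^2 + 8m + 5.
Hence c[k] = 2k^3 + 2k^2 − 2k + 3 for every k ≥ 0, by induction.

c[k] = 2k^3 + 2k^2 − 2k + 3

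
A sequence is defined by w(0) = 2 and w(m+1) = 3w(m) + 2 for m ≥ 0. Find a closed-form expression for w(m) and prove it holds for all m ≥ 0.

Claim: w(m) = 3^{m+1} − 1.

Base case: w(0) = 2, and 3^{0+1} − 1 = 3 − 1 = 2.
Assume w(r) = 3^{r+1} − 1 for some r ≥ 0.
Then w(r+1) = 3w(r) + 2 = 3·(3^{r+1} − 1) + 2 = 3^{r+2} − 3 + 2 = 3^{r+2} − 1.
Hence w(m) = 3^{m+1} − 1 for every m ≥ 0, by induction.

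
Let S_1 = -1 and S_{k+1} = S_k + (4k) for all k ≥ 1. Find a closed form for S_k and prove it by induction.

Claim: S_k = 2k^2 − 2k − 1.

Base case: S_1 = -1, and 2·1^2 − 2·1 − 1 = -1.
Assume S_r = 2r^2 − 2r − 1.
Then S_{r+1} = S_r + (4r) = (2r^2 − 2r − 1) + (4r) = 2r^2 + 2r − 1,
and 2·(r+1)^2 − 2·(r+1) − 1 = 2r^2 + 2r − 1.
By induction, S_k = 2k^2 − 2k − 1 for all k ≥ 1.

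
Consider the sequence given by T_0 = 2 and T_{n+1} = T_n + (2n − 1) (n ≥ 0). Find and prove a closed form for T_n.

Claim: T_n = n^2 − 2n + 2.

Base case: T_0 = 2, and 0^2 − 2·0 + 2 = 2.
Assume T_k = k^2 − 2k + 2.
Then T_{k+1} = T_k + (2k − 1) = (k^2 − 2k + 2) + (2k − 1) = k^2 + 1,
and (k+1)^2 − 2·(k+1) + 2 = k^2 + 1.
By induction, T_n = n^2 − 2n + 2 for all n ≥ 0.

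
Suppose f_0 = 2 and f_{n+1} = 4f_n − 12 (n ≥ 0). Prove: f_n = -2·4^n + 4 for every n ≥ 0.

Base case: f_0 = 2, and -2·4^0 + 4 = -2 + 4 = 2.
Assume f_j = -2·4^j + 4 for some j ≥ 0.
Then f_{j+1} = 4f_j − 12 = 4·(-2·4^j + 4) − 12 = -8·4^j + 16 − 12 = -2·4^{j+1} + 4.
Hence f_n = -2·4^n + 4 for every n ≥ 0, by induction.

f_n = -2·4^n + 4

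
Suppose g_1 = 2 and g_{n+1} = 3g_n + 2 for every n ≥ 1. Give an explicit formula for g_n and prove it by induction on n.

Claim: g_n = 3^n − 1.

Base case: g_1 = 2, and 3^1 − 1 = 3 − 1 = 2.
Assume g_m = 3^m − 1 for some m ≥ 1.
Then g_{m+1} = 3g_m + 2 = 3·(3^m − 1) + 2 = 3^{m+1} − 3 + 2 = 3^{m+1} − 1.
So the formula holds for m+1, and by induction g_n = 3^n − 1 for all n ≥ 1.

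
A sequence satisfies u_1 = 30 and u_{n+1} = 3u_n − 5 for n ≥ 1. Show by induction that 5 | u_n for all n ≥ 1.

Base case: u_1 = 30 = 5·6, so 5 | u_1.
Assume 5 | u_j, so u_j = 5t for some integer t.
Then u_{j+1} = 3u_j − 5 = 3·(5t) − 5 = 5(3t − 1), so 5 | u_{j+1}.
Hence 5 | u_n for every n ≥ 1, by induction.

5 | u_n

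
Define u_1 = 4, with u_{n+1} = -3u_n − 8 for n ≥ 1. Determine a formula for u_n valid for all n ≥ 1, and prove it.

Claim: u_n = -2·(-3)^n − 2.

Base case: u_1 = 4, and -2·(-3)^1 − 2 = 6 − 2 = 4.
Assume u_k = -2·(-3)^k − 2 for some k ≥ 1.
Then u_{k+1} = -3u_k − 8 = -3·(-2·(-3)^k − 2) − 8 = 6·(-3)^k + 6 − 8 = -2·(-3)^{k+1} − 2.
So the formula holds for k+1, and by induction u_n = -2·(-3)^n − 2 for all n ≥ 1.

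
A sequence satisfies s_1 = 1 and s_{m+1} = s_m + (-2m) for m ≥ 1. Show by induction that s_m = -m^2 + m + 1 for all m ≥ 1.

Base case: s_1 = 1, and -1^2 + 1 + 1 = 1.
Assume s_j = -j^2 + j + 1.
Then s_{j+1} = s_j + (-2j) = (-j^2 + j + 1) + (-2j) = -j^2 − j + 1,
and -(j+1)^2 + (j+1) + 1 = -j^2 − j + 1.
Hence s_m = -m^2 + m + 1 for every m ≥ 1, by induction.

s_m = -m^2 + m + 1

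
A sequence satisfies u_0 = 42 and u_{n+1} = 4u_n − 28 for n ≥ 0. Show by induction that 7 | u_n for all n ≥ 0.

Base case: u_0 = 42 = 7·6, so 7 | u_0.
Assume 7 | u_m, so u_m = 7t for some integer t.
Then u_{m+1} = 4u_m − 28 = 4·(7t) − 28 = 7(4t − 4), so 7 | u_{m+1}.
By induction, 7 | u_n for all n ≥ 0.

7 | u_n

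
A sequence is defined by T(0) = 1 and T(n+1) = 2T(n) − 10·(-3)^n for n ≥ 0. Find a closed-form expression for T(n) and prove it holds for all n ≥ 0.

Claim: T(n) = -2^n + 2·(-3)^n.

Base case: T(0) = 1, and -2^0 + 2·(-3)^0 = -1 + 2 = 1.
Assume T(k) = -2^k + 2·(-3)^k for some k ≥ 0.
Then T(k+1) = 2T(k) − 10·(-3)^k = 2·(-2^k + 2·(-3)^k) − 10·(-3)^k = -2^{k+1} + 4·(-3)^k − 10·(-3)^k = -2^{k+1} − 6·(-3)^k = -2^{k+1} + 2·(-3)^{k+1}.
So the formula holds for k+1, and by induction T(n) = -2^n + 2·(-3)^n for all n ≥ 0.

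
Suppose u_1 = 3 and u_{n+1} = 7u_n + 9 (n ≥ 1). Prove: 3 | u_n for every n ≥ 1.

Base case: u_1 = 3 = 3·1, so 3 | u_1.
Assume 3 | u_m, so u_m = 3t for some integer t.
Then u_{m+1} = 7u_m + 9 = 7·(3t) + 9 = 3(7t + 3), so 3 | u_{m+1}.
This completes the inductive step, so 3 | u_n for all n ≥ 1.

3 | u_n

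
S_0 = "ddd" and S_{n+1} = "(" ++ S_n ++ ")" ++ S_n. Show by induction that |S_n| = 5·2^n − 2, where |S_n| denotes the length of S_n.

Base case: |S_0| = 3, and 5·2^0 − 2 = 3.
Assume |S_r| = 5·2^r − 2.
Then |S_{r+1}| = 1 + |S_r| + 1 + |S_r| = 2|S_r| + 2 = 2(5·2^r − 2) + 2 = 5·2^{r+1} − 4 + 2 = 5·2^{r+1} − 2.
This completes the inductive step, so |S_n| = 5·2^n − 2 for all n ≥ 0.

|S_n| = 5·2^n − 2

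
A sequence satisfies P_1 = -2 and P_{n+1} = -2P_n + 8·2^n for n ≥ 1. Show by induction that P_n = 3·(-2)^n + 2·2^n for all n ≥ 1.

Base case: P_1 = -2, and 3·(-2)^1 + 2·2^1 = -6 + 4 = -2.
Assume P_r = 3·(-2)^r + 2·2^r for some r ≥ 1.
Then P_{r+1} = -2P_r + 8·2^r = -2·(3·(-2)^r + 2·2^r) + 8·2^r = 3·(-2)^{r+1} − 4·2^r + 8·2^r = 3·(-2)^{r+1} + 4·2^r = 3·(-2)^{r+1} + 2·2^{r+1}.
Hence P_n = 3·(-2)^n + 2·2^n for every n ≥ 1, by induction.

P_n = 3·(-2)^n + 2·2^n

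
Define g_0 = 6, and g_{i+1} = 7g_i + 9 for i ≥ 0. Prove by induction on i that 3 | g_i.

Base case: g_0 = 6 = 3·2, so 3 | g_0.
Assume 3 | g_r, so g_r = 3t for some integer t.
Then g_{r+1} = 7g_r + 9 = 7·(3t) + 9 = 3(7t + 3), so 3 | g_{r+1}.
Hence 3 | g_i for every i ≥ 0, by induction.

3 | g_i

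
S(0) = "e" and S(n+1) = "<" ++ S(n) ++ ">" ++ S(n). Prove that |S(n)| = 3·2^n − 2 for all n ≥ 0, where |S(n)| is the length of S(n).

Base case: |S(0)| = 1, and 3·2^0 − 2 = 1.
Assume |S(k)| = 3·2^k − 2.
Then |S(k+1)| = 1 + |S(k)| + 1 + |S(k)| = 2|S(k)| + 2 = 2(3·2^k − 2) + 2 = 3·2^{k+1} − 4 + 2 = 3·2^{k+1} − 2.
Hence |S(n)| = 3·2^n − 2 for every n ≥ 0, by induction.

|S(n)| = 3·2^n − 2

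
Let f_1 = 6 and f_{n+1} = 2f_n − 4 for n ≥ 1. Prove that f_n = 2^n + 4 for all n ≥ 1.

Base case: f_1 = 6, and 2^1 + 4 = 2 + 4 = 6.
Assume f_k = 2^k + 4 for some k ≥ 1.
Then f_{k+1} = 2f_k − 4 = 2·(2^k + 4) − 4 = 2^{k+1} + 8 − 4 = 2^{k+1} + 4.
So the formula holds for k+1, and by induction f_n = 2^n + 4 for all n ≥ 1.

f_n = 2^n + 4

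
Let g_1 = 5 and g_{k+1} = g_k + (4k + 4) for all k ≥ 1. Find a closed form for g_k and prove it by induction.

Claim: g_k = 2k^2 + 2k + 1.

Base case: g_1 = 5, and 2·1^2 + 2·1 + 1 = 5.
Assume g_j = 2j^2 + 2j + 1.
Then g_{j+1} = g_j + (4j + 4) = (2j^2 + 2j + 1) + (4j + 4) = 2j^2 + 6j + 5,
and 2·(j+1)^2 + 2·(j+1) + 1 = 2j^2 + 6j + 5.
This completes the inductive step, so g_k = 2k^2 + 2k + 1 for all k ≥ 1.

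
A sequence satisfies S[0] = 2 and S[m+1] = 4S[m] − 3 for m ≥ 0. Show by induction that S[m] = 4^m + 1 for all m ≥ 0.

Base case: S[0] = 2, and 4^0 + 1 = 1 + 1 = 2.
Assume S[r] = 4^r + 1 for some r ≥ 0.
Then S[r+1] = 4S[r] − 3 = 4·(4^r + 1) − 3 = 4^{r+1} + 4 − 3 = 4^{r+1} + 1.
Hence S[m] = 4^m + 1 for every m ≥ 0, by induction.

S[m] = 4^m + 1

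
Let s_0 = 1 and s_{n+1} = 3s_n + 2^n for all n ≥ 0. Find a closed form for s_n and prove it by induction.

Claim: s_n = 2·3^n − 2^n.

Base case: s_0 = 1, and 2·3^0 − 2^0 = 2 − 1 = 1.
Assume s_k = 2·3^k − 2^k for some k ≥ 0.
Then s_{k+1} = 3s_k + 2^k = 3·(2·3^k − 2^k) + 2^k = 2·3^{k+1} − 3·2^k + 2^k = 2·3^{k+1} − 2·2^k = 2·3^{k+1} − 2^{k+1}.
So the formula holds for k+1, and by induction s_n = 2·3^n − 2^n for all n ≥ 0.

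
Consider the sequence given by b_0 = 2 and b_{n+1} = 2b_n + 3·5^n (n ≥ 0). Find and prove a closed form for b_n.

Claim: b_n = 2^n + 5^n.

Base case: b_0 = 2, and 2^0 + 5^0 = 1 + 1 = 2.
Assume b_j = 2^j + 5^j for some j ≥ 0.
Then b_{j+1} = 2b_j + 3·5^j = 2·(2^j + 5^j) + 3·5^j = 2^{j+1} + 2·5^j + 3·5^j = 2^{j+1} + 5·5^j = 2^{j+1} + 5^{j+1}.
Hence b_n = 2^n + 5^n for every n ≥ 0, by induction.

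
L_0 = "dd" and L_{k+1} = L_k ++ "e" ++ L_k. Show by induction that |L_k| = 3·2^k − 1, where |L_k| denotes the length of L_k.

Base case: |L_0| = 2, and 3·2^0 − 1 = 2.
Assume |L_m| = 3·2^m − 1.
Then |L_{m+1}| = |L_m| + 1 + |L_m| = 2|L_m| + 1 = 2(3·2^m − 1) + 1 = 3·2^{m+1} − 2 + 1 = 3·2^{m+1} − 1.
This completes the inductive step, so |L_k| = 3·2^k − 1 for all k ≥ 0.

|L_k| = 3·2^k − 1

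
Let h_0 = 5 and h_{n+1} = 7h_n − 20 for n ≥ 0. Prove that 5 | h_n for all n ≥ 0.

Base case: h_0 = 5 = 5·1, so 5 | h_0.
Assume 5 | h_k, so h_k = 5t for some integer t.
Then h_{k+1} = 7h_k − 20 = 7·(5t) − 20 = 5(7t − 4), so 5 | h_{k+1}.
This completes the inductive step, so 5 | h_n for all n ≥ 0.

5 | h_n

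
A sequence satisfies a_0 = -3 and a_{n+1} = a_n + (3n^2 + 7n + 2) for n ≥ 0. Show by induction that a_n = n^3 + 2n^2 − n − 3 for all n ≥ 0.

Base case: a_0 = -3, and 0^3 + 2·0^2 − 0 − 3 = -3.
Assume a_k = k^3 + 2k^2 − k − 3.
Then a_{k+1} = a_k + (3k^2 + 7k + 2) = (k^3 + 2k^2 − k − 3) + (3k^2 + 7k + 2) = k^3 + 5k^2 + 6k − 1,
and (k+1)^3 + 2·(k+1)^2 − (k+1) − 3 = k^3 + 5k^2 + 6k − 1.
Hence a_n = n^3 + 2n^2 − n − 3 for every n ≥ 0, by induction.

a_n = n^3 + 2n^2 − n − 3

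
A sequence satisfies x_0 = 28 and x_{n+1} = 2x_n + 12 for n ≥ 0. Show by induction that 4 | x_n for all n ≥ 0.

Base case: x_0 = 28 = 4·7, so 4 | x_0.
Assume 4 | x_m, so x_m = 4t for some integer t.
Then x_{m+1} = 2x_m + 12 = 2·(4t) + 12 = 4(2t + 3), so 4 | x_{m+1}.
This completes the inductive step, so 4 | x_n for all n ≥ 0.

4 | x_n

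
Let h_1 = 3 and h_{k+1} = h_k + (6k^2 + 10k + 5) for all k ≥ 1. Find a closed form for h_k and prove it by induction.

Claim: h_k = 2k^3 + 2k^2 + k − 2.

Base case: h_1 = 3, and 2·1^3 + 2·1^2 + 1 − 2 = 3.
Assume h_r = 2r^3 + 2r^2 + r − 2.
Then h_{r+1} = h_r + (6r^2 + 10r + 5) = (2r^3 + 2r^2 + r − 2) + (6r^2 + 10r + 5) = 2r^3 + 8r^2 + 11r + 3,
and 2·(r+1)^3 + 2·(r+1)^2 + (r+1) − 2 = 2r^3 + 8r^2 + 11r + 3.
By induction, h_k = 2k^3 + 2k^2 + k − 2 for all k ≥ 1.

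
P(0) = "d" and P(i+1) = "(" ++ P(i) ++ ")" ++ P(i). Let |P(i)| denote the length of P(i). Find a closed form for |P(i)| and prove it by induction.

Claim: |P(i)| = 3·2^i − 2.

Base case: |P(0)| = 1, and 3·2^0 − 2 = 1.
Assume |P(m)| = 3·2^m − 2.
Then |P(m+1)| = 1 + |P(m)| + 1 + |P(m)| = 2|P(m)| + 2 = 2(3·2^m − 2) + 2 = 3·2^{m+1} − 4 + 2 = 3·2^{m+1} − 2.
By induction, |P(i)| = 3·2^i − 2 for all i ≥ 0.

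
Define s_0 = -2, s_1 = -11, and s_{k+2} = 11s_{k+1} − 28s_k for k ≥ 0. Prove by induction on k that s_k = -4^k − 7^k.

Base cases: s_0 = -2 and -4^0 − 7^0 = -2; s_1 = -11 and -4^1 − 7^1 = -11.
Assume s_i = -4^i − 7^i for all 0 ≤ i ≤ j, where j ≥ 1.
Then s_{j+1} = 11s_j − 28s_{j−1} = 11·(-4^j − 7^j) − 28·(-4^{j−1} − 7^{j−1}) = -(11·4 − 28)4^{j−1} − (11·7 − 28)7^{j−1} = -16·4^{j−1} − 49·7^{j−1} = -4^{j+1} − 7^{j+1}.
So the formula holds for j+1, and by strong induction s_k = -4^k − 7^k for all k ≥ 0.

s_k = -4^k − 7^k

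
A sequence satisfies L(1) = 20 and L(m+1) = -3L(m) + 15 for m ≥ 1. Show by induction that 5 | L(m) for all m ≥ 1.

Base case: L(1) = 20 = 5·4, so 5 | L(1).
Assume 5 | L(k), so L(k) = 5t for some integer t.
Then L(k+1) = -3L(k) + 15 = -3·(5t) + 15 = 5(-3t + 3), so 5 | L(k+1).
Hence 5 | L(m) for every m ≥ 1, by induction.

5 | L(m)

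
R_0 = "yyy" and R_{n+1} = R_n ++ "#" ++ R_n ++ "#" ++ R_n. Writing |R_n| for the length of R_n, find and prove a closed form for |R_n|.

Claim: |R_n| = 4·3^n − 1.

Base case: |R_0| = 3, and 4·3^0 − 1 = 3.
Assume |R_m| = 4·3^m − 1.
Then |R_{m+1}| = 3|R_m| + 2 = 3(4·3^m − 1) + 2 = 4·3^{m+1} − 3 + 2 = 4·3^{m+1} − 1.
This completes the inductive step, so |R_n| = 4·3^n − 1 for all n ≥ 0.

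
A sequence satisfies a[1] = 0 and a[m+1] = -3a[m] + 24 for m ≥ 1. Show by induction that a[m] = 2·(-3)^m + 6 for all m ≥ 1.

Base case: a[1] = 0, and 2·(-3)^1 + 6 = -6 + 6 = 0.
Assume a[k] = 2·(-3)^k + 6 for some k ≥ 1.
Then a[k+1] = -3a[k] + 24 = -3·(2·(-3)^k + 6) + 24 = -6·(-3)^k − 18 + 24 = 2·(-3)^{k+1} + 6.
By induction, a[m] = 2·(-3)^m + 6 for all m ≥ 1.

a[m] = 2·(-3)^m + 6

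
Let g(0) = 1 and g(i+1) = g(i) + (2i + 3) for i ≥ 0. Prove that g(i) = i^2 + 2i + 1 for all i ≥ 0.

Base case: g(0) = 1, and 0^2 + 2·0 + 1 = 1.
Assume g(r) = r^2 + 2r + 1.
Then g(r+1) = g(r) + (2r + 3) = (r^2 + 2r + 1) + (2r + 3) = r^2 + 4r + 4,
and (r+1)^2 + 2·(r+1) + 1 = r^2 + 4r + 4.
Hence g(i) = i^2 + 2i + 1 for every i ≥ 0, by induction.

g(i) = i^2 + 2i + 1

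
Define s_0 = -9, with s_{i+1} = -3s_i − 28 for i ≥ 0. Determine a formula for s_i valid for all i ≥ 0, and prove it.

Claim: s_i = -2·(-3)^i − 7.

Base case: s_0 = -9, and -2·(-3)^0 − 7 = -2 − 7 = -9.
Assume s_j = -2·(-3)^j − 7 for some j ≥ 0.
Then s_{j+1} = -3s_j − 28 = -3·(-2·(-3)^j − 7) − 28 = 6·(-3)^j + 21 − 28 = -2·(-3)^{j+1} − 7.
So the formula holds for j+1, and by induction s_i = -2·(-3)^i − 7 for all i ≥ 0.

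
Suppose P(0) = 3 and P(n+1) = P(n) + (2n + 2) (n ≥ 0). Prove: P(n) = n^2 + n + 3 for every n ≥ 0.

Base case: P(0) = 3, and 0^2 + 0 + 3 = 3.
Assume P(j) = j^2 + j + 3.
Then P(j+1) = P(j) + (2j + 2) = (j^2 + j + 3) + (2j + 2) = j^2 + 3j + 5,
and (j+1)^2 + (j+1) + 3 = j^2 + 3j + 5.
This completes the inductive step, so P(n) = n^2 + n + 3 for all n ≥ 0.

P(n) = n^2 + n + 3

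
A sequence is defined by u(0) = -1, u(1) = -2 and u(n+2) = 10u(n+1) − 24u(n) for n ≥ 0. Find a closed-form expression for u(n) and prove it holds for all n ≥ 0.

Claim: u(n) = 6^n − 2·4^n.

Base cases: u(0) = -1 and 6^0 − 2·4^0 = -1; u(1) = -2 and 6^1 − 2·4^1 = -2.
Assume u(i) = 6^i − 2·4^i for all 0 ≤ i ≤ j, where j ≥ 1.
Then u(j+1) = 10u(j) − 24u(j−1) = 10·(6^j − 2·4^j) − 24·(6^{j−1} − 2·4^{j−1}) = (10·6 − 24)6^{j−1} − 2·(10·4 − 24)4^{j−1} = 36·6^{j−1} − 32·4^{j−1} = 6^{j+1} − 2·4^{j+1}.
This completes the inductive step, so u(n) = 6^n − 2·4^n for all n ≥ 0.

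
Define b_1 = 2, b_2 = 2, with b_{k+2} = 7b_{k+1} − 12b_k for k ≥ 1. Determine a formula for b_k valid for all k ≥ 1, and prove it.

Claim: b_k = -4^k + 2·3^k.

Base cases: b_1 = 2 and -4^1 + 2·3^1 = 2; b_2 = 2 and -4^2 + 2·3^2 = 2.
Assume b_j = -4^j + 2·3^j for all 1 ≤ j ≤ m, where m ≥ 2.
Then b_{m+1} = 7b_m − 12b_{m−1} = 7·(-4^m + 2·3^m) − 12·(-4^{m−1} + 2·3^{m−1}) = -(7·4 − 12)4^{m−1} + 2·(7·3 − 12)3^{m−1} = -16·4^{m−1} + 18·3^{m−1} = -4^{m+1} + 2·3^{m+1}.
So the formula holds for m+1, and by strong induction b_k = -4^k + 2·3^k for all k ≥ 1.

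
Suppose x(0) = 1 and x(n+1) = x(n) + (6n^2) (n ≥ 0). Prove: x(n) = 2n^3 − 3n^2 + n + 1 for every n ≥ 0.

Base case: x(0) = 1, and 2·0^3 − 3·0^2 + 0 + 1 = 1.
Assume x(m) = 2m^3 − 3m^2 + m + 1.
Then x(m+1) = x(m) + (6m^2) = (2m^3 − 3m^2 + m + 1) + (6m^2) = 2m^3 + 3m^2 + m + 1,
and 2·(m+1)^3 − 3·(m+1)^2 + (m+1) + 1 = 2m^3 + 3m^2 + m + 1.
By induction, x(n) = 2n^3 − 3n^2 + n + 1 for all n ≥ 0.

x(n) = 2n^3 − 3n^2 + n + 1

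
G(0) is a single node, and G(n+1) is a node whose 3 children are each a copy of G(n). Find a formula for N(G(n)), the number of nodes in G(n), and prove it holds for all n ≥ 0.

Claim: N(G(n)) = (3^{n+1} − 1)/2.

Base case: N(G(0)) = 1, and (3^{0+1} − 1)/2 = 1.
Assume N(G(m)) = (3^{m+1} − 1)/2.
Then N(G(m+1)) = 1 + 3N(G(m)) = 1 + 3·(3^{m+1} − 1)/2 = 1 + (3^{m+2} − 3)/2 = (2 + 3^{m+2} − 3)/2 = (3^{m+2} − 1)/2.
Hence N(G(n)) = (3^{n+1} − 1)/2 for every n ≥ 0, by induction.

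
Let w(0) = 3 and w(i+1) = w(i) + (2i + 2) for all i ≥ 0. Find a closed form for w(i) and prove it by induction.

Claim: w(i) = i^2 + i + 3.

Base case: w(0) = 3, and 0^2 + 0 + 3 = 3.
Assume w(k) = k^2 + k + 3.
Then w(k+1) = w(k) + (2k + 2) = (k^2 + k + 3) + (2k + 2) = k^2 + 3k + 5,
and (k+1)^2 + (k+1) + 3 = k^2 + 3k + 5.
Hence w(i) = i^2 + i + 3 for every i ≥ 0, by induction.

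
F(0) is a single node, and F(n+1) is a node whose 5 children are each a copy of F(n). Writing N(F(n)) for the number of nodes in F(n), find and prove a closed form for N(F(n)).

Claim: N(F(n)) = (5^{n+1} − 1)/4.

Base case: N(F(0)) = 1, and (5^{0+1} − 1)/4 = 1.
Assume N(F(j)) = (5^{j+1} − 1)/4.
Then N(F(j+1)) = 1 + 5N(F(j)) = 1 + 5·(5^{j+1} − 1)/4 = 1 + (5^{j+2} − 5)/4 = (4 + 5^{j+2} − 5)/4 = (5^{j+2} − 1)/4.
By induction, N(F(n)) = (5^{n+1} − 1)/4 for all n ≥ 0.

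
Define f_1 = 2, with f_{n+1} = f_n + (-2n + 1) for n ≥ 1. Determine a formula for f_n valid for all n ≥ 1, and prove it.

Claim: f_n = -n^2 + 2n + 1.

Base case: f_1 = 2, and -1^2 + 2·1 + 1 = 2.
Assume f_j = -j^2 + 2j + 1.
Then f_{j+1} = f_j + (-2j + 1) = (-j^2 + 2j + 1) + (-2j + 1) = -j^2 + 2,
and -(j+1)^2 + 2·(j+1) + 1 = -j^2 + 2.
By induction, f_n = -n^2 + 2n + 1 for all n ≥ 1.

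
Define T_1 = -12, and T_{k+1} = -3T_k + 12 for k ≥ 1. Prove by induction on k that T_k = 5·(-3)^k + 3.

Base case: T_1 = -12, and 5·(-3)^1 + 3 = -15 + 3 = -12.
Assume T_m = 5·(-3)^m + 3 for some m ≥ 1.
Then T_{m+1} = -3T_m + 12 = -3·(5·(-3)^m + 3) + 12 = -15·(-3)^m − 9 + 12 = 5·(-3)^{m+1} + 3.
This completes the inductive step, so T_k = 5·(-3)^k + 3 for all k ≥ 1.

T_k = 5·(-3)^k + 3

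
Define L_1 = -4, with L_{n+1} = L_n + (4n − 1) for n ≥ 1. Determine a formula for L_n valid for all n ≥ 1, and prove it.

Claim: L_n = 2n^2 − 3n − 3.

Base case: L_1 = -4, and 2·1^2 − 3·1 − 3 = -4.
Assume L_m = 2m^2 − 3m − 3.
Then L_{m+1} = L_m + (4m − 1) = (2m^2 − 3m − 3) + (4m − 1) = 2m^2 + m − 4,
and 2·(m+1)^2 − 3·(m+1) − 3 = 2m^2 + m − 4.
Hence L_n = 2n^2 − 3n − 3 for every n ≥ 1, by induction.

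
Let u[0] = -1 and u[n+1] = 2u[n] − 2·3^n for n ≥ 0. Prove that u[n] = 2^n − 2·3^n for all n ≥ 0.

Base case: u[0] = -1, and 2^0 − 2·3^0 = 1 − 2 = -1.
Assume u[r] = 2^r − 2·3^r for some r ≥ 0.
Then u[r+1] = 2u[r] − 2·3^r = 2·(2^r − 2·3^r) − 2·3^r = 2^{r+1} − 4·3^r − 2·3^r = 2^{r+1} − 6·3^r = 2^{r+1} − 2·3^{r+1}.
This completes the inductive step, so u[n] = 2^n − 2·3^n for all n ≥ 0.

u[n] = 2^n − 2·3^n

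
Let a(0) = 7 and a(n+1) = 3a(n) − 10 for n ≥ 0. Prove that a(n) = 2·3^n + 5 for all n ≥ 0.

Base case: a(0) = 7, and 2·3^0 + 5 = 2 + 5 = 7.
Assume a(m) = 2·3^m + 5 for some m ≥ 0.
Then a(m+1) = 3a(m) − 10 = 3·(2·3^m + 5) − 10 = 6·3^m + 15 − 10 = 2·3^{m+1} + 5.
By induction, a(n) = 2·3^n + 5 for all n ≥ 0.

a(n) = 2·3^n + 5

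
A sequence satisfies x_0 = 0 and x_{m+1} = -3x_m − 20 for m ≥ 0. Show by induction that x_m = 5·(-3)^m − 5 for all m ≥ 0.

Base case: x_0 = 0, and 5·(-3)^0 − 5 = 5 − 5 = 0.
Assume x_k = 5·(-3)^k − 5 for some k ≥ 0.
Then x_{k+1} = -3x_k − 20 = -3·(5·(-3)^k − 5) − 20 = -15·(-3)^k + 15 − 20 = 5·(-3)^{k+1} − 5.
By induction, x_m = 5·(-3)^m − 5 for all m ≥ 0.

x_m = 5·(-3)^m − 5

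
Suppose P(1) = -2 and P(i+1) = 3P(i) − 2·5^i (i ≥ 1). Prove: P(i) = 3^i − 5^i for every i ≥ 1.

Base case: P(1) = -2, and 3^1 − 5^1 = 3 − 5 = -2.
Assume P(m) = 3^m − 5^m for some m ≥ 1.
Then P(m+1) = 3P(m) − 2·5^m = 3·(3^m − 5^m) − 2·5^m = 3^{m+1} − 3·5^m − 2·5^m = 3^{m+1} − 5·5^m = 3^{m+1} − 5^{m+1}.
This completes the inductive step, so P(i) = 3^i − 5^i for all i ≥ 1.

P(i) = 3^i − 5^i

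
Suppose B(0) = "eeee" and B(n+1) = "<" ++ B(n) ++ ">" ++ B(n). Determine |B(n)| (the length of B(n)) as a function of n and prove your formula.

Claim: |B(n)| = 6·2^n − 2.

Base case: |B(0)| = 4, and 6·2^0 − 2 = 4.
Assume |B(j)| = 6·2^j − 2.
Then |B(j+1)| = 1 + |B(j)| + 1 + |B(j)| = 2|B(j)| + 2 = 2(6·2^j − 2) + 2 = 6·2^{j+1} − 4 + 2 = 6·2^{j+1} − 2.
By induction, |B(n)| = 6·2^n − 2 for all n ≥ 0.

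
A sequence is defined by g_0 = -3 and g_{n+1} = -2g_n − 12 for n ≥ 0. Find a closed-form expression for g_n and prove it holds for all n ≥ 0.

Claim: g_n = (-2)^n − 4.

Base case: g_0 = -3, and (-2)^0 − 4 = 1 − 4 = -3.
Assume g_k = (-2)^k − 4 for some k ≥ 0.
Then g_{k+1} = -2g_k − 12 = -2·((-2)^k − 4) − 12 = -2·(-2)^k + 8 − 12 = (-2)^{k+1} − 4.
This completes the inductive step, so g_n = (-2)^n − 4 for all n ≥ 0.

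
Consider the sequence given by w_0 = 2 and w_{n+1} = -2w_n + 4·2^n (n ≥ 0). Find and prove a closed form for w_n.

Claim: w_n = (-2)^n + 2^n.

Base case: w_0 = 2, and (-2)^0 + 2^0 = 1 + 1 = 2.
Assume w_j = (-2)^j + 2^j for some j ≥ 0.
Then w_{j+1} = -2w_j + 4·2^j = -2·((-2)^j + 2^j) + 4·2^j = (-2)^{j+1} − 2·2^j + 4·2^j = (-2)^{j+1} + 2·2^j = (-2)^{j+1} + 2^{j+1}.
So the formula holds for j+1, and by induction w_n = (-2)^n + 2^n for all n ≥ 0.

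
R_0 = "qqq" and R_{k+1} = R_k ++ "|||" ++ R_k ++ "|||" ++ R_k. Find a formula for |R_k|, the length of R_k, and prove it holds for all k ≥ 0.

Claim: |R_k| = 6·3^k − 3.

Base case: |R_0| = 3, and 6·3^0 − 3 = 3.
Assume |R_r| = 6·3^r − 3.
Then |R_{r+1}| = 3|R_r| + 6 = 3(6·3^r − 3) + 6 = 6·3^{r+1} − 9 + 6 = 6·3^{r+1} − 3.
So the formula holds for r+1, and by induction |R_k| = 6·3^k − 3 for all k ≥ 0.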